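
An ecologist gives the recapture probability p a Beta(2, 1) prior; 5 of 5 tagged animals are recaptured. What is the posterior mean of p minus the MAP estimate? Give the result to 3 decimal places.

Posterior: Beta(2+5, 1+0) = Beta(7, 1).
Since β = 1 ≤ 1 and α > 1, the Beta density is monotone increasing on [0,1]; the mode is at 1.
Mean = 7/(7+1) = 0.875.
Difference = 0.875 − 1.000 = -0.125.
Mode > mean: the posterior has a left tail.

-0.125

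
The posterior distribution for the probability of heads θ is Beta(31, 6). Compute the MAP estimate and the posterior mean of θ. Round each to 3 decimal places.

θ_MAP = 0.857, E[θ|data] = 0.838

Mode = (31−1)/(31+6−2) = 30/35 = 0.857.
Mean = 31/(31+6) = 31/37 = 0.838.
Left-skewed posterior ⇒ mean < mode.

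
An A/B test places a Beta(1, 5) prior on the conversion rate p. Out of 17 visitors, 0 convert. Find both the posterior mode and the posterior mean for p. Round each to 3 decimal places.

Posterior: Beta(1+0, 5+17) = Beta(1, 22).
Since α = 1 ≤ 1 and β > 1, the Beta density is monotone decreasing on [0,1]; the mode is at 0.
Mean = 1/(1+22) = 0.043.

MAP = 0.000; posterior mean = 0.043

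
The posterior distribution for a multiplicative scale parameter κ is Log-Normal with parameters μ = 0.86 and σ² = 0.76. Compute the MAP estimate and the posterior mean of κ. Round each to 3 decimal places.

Mode = exp(μ − σ²) = exp(0.10) = 1.105.
Mean = exp(μ + σ²/2) = exp(1.240) = 3.456.
Mean > mode: the posterior has a right tail.

MAP = 1.105, posterior mean = 3.456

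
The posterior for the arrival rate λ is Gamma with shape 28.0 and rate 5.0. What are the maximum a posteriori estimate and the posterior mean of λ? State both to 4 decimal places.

maximum a posteriori estimate = 5.4000, posterior mean = 5.6000

Mode = (α−1)/β = 27.0/5.0 = 5.4000.
Mean = α/β = 28.0/5.0 = 5.6000.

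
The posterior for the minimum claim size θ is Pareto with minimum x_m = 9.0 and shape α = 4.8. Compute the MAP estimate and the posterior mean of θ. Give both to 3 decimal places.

θ_MAP = 9.000, E[θ|data] = 11.368

The Pareto density is strictly decreasing on [x_m, ∞), so the mode is x_m = 9.000.
Mean = α·x_m/(α−1) = 4.8·9.0/3.8 = 11.368.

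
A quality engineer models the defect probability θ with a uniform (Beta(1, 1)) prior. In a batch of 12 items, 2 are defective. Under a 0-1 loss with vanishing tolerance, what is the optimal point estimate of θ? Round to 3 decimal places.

0.167

Posterior: Beta(1+2, 1+10) = Beta(3, 11).
Mode = (3−1)/(3+11−2) = 2/12 = 0.167.
Mean = 3/(3+11) = 3/14 = 0.214.
This is the posterior mode — the MAP estimate.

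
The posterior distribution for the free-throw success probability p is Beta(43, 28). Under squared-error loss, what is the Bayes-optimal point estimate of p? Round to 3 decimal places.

0.606

Mode = (43−1)/(43+28−2) = 42/69 = 0.609.
Mean = 43/(43+28) = 43/71 = 0.606.
Squared-error loss ⇒ the optimal estimator is the posterior mean.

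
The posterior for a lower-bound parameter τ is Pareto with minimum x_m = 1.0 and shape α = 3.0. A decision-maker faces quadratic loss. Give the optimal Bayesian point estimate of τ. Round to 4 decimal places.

The Pareto density is strictly decreasing on [x_m, ∞), so the mode is x_m = 1.0000.
Mean = α·x_m/(α−1) = 3.0·1.0/2.0 = 1.5000.
Quadratic loss ⇒ the optimal estimator is the posterior mean.

1.5000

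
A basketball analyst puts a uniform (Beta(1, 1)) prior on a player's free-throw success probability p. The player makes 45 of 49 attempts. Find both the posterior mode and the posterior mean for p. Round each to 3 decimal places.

p_MAP = 0.918, E[p|data] = 0.902

Posterior: Beta(1+45, 1+4) = Beta(46, 5).
Mode = (46−1)/(46+5−2) = 45/49 = 0.918.
With a flat prior the MAP equals the MLE, 45/49.
Mean = 46/(46+5) = 46/51 = 0.902.
The mean is pulled below the mode by the posterior's left skew.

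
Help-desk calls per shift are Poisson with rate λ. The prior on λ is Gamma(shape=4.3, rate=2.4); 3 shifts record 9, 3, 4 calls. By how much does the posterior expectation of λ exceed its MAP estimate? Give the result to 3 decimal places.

Σ counts = 16. Posterior: Gamma(shape = 4.3+16 = 20.3, rate = 2.4+3 = 5.4).
Mode = (α−1)/β = 19.3/5.4 = 3.574.
Mean = α/β = 20.3/5.4 = 3.759.
Difference = 3.759 − 3.574 = 0.185.

0.185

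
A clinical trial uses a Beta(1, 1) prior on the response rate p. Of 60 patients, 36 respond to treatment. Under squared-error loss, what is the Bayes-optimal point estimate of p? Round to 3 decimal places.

Posterior: Beta(1+36, 1+24) = Beta(37, 25).
Mode = (37−1)/(37+25−2) = 36/60 = 0.600.
With a flat prior the MAP equals the MLE, 36/60.
Mean = 37/(37+25) = 37/62 = 0.597.
Squared-error loss ⇒ the optimal estimator is the posterior mean.

0.597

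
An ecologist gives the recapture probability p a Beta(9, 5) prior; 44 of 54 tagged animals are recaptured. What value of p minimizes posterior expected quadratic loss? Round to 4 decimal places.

0.7794

Posterior: Beta(9+44, 5+10) = Beta(53, 15).
Mode = (53−1)/(53+15−2) = 52/66 = 0.7879.
Mean = 53/(53+15) = 53/68 = 0.7794.
Quadratic loss ⇒ the optimal estimator is the posterior mean.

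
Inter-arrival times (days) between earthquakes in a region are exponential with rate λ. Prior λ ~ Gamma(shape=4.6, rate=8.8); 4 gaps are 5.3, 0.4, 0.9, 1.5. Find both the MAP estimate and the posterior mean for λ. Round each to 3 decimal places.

Σ times = 8.1. Posterior: Gamma(shape = 4.6+4 = 8.6, rate = 8.8+8.1 = 16.9).
Mode = (α−1)/β = 7.6/16.9 = 0.450.
Mean = α/β = 8.6/16.9 = 0.509.

MAP estimate = 0.450, posterior mean = 0.509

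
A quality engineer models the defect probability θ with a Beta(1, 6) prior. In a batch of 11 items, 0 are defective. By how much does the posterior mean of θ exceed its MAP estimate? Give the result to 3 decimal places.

0.056

Posterior: Beta(1+0, 6+11) = Beta(1, 17).
Since α = 1 ≤ 1 and β > 1, the Beta density is monotone decreasing on [0,1]; the mode is at 0.
Mean = 1/(1+17) = 0.056.
Difference = 0.056 − 0.000 = 0.056.
Mean > mode: the posterior has a right tail.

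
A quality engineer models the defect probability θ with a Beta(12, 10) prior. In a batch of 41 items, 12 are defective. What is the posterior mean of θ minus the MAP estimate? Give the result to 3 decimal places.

Posterior: Beta(12+12, 10+29) = Beta(24, 39).
Mode = (24−1)/(24+39−2) = 23/61 = 0.377.
Mean = 24/(24+39) = 24/63 = 0.381.
Difference = 0.381 − 0.377 = 0.004.

0.004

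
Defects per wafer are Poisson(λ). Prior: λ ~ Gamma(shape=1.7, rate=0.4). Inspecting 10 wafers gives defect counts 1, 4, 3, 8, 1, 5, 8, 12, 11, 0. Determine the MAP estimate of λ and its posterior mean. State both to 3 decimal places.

MAP estimate = 5.163, posterior mean = 5.260

Σ counts = 53. Posterior: Gamma(shape = 1.7+53 = 54.7, rate = 0.4+10 = 10.4).
Mode = (α−1)/β = 53.7/10.4 = 5.163.
Mean = α/β = 54.7/10.4 = 5.260.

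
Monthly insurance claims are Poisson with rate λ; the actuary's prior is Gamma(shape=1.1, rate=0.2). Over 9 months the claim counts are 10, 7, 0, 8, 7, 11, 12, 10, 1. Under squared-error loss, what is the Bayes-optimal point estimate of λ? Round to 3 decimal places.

Σ counts = 66. Posterior: Gamma(shape = 1.1+66 = 67.1, rate = 0.2+9 = 9.2).
Mode = (α−1)/β = 66.1/9.2 = 7.185.
Mean = α/β = 67.1/9.2 = 7.293.
Squared-error loss ⇒ the optimal estimator is the posterior mean.

7.293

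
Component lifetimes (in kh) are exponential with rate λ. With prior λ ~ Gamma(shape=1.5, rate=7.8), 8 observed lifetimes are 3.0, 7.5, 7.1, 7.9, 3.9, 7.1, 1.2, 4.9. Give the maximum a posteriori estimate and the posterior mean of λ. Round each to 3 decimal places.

Σ times = 42.6. Posterior: Gamma(shape = 1.5+8 = 9.5, rate = 7.8+42.6 = 50.4).
Mode = (α−1)/β = 8.5/50.4 = 0.169.
Mean = α/β = 9.5/50.4 = 0.188.
The mean is pulled above the mode by the posterior's right skew.

maximum a posteriori estimate = 0.169, posterior mean = 0.188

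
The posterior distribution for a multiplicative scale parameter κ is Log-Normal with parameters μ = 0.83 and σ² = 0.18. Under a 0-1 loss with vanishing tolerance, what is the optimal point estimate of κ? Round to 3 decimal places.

1.916

Mode = exp(μ − σ²) = exp(0.65) = 1.916.
Mean = exp(μ + σ²/2) = exp(0.920) = 2.509.
This is the posterior mode — the MAP estimate.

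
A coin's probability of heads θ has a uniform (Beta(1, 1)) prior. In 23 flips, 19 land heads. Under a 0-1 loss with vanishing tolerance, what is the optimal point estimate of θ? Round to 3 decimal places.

0.826

Posterior: Beta(1+19, 1+4) = Beta(20, 5).
Mode = (20−1)/(20+5−2) = 19/23 = 0.826.
Mean = 20/(20+5) = 20/25 = 0.800.
This is the posterior mode — the MAP estimate.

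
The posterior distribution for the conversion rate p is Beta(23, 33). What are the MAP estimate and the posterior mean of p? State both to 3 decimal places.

MAP = 0.407, posterior mean = 0.411

Mode = (23−1)/(23+33−2) = 22/54 = 0.407.
Mean = 23/(23+33) = 23/56 = 0.411.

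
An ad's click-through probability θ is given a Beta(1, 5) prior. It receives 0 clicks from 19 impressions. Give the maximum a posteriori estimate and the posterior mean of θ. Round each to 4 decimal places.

Posterior: Beta(1+0, 5+19) = Beta(1, 24).
Since α = 1 ≤ 1 and β > 1, the Beta density is monotone decreasing on [0,1]; the mode is at 0.
Mean = 1/(1+24) = 0.0400.
Mean > mode: the posterior has a right tail.

MAP = 0.0000; posterior mean = 0.0400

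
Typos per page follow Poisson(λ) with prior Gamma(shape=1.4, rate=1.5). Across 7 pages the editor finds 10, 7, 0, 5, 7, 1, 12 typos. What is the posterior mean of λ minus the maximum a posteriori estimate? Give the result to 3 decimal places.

Σ counts = 42. Posterior: Gamma(shape = 1.4+42 = 43.4, rate = 1.5+7 = 8.5).
Mode = (α−1)/β = 42.4/8.5 = 4.988.
Mean = α/β = 43.4/8.5 = 5.106.
Difference = 5.106 − 4.988 = 0.118.

0.118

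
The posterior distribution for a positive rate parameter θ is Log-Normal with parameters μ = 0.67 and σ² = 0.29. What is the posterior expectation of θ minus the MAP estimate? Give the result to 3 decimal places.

Mode = exp(μ − σ²) = exp(0.38) = 1.462.
Mean = exp(μ + σ²/2) = exp(0.815) = 2.259.
Difference = 2.259 − 1.462 = 0.797.
The mean is pulled above the mode by the posterior's right skew.

0.797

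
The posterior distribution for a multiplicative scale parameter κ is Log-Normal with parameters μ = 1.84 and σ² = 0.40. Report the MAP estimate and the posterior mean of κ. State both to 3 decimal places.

Mode = exp(μ − σ²) = exp(1.44) = 4.221.
Mean = exp(μ + σ²/2) = exp(2.040) = 7.691.

MAP estimate = 4.221, posterior mean = 7.691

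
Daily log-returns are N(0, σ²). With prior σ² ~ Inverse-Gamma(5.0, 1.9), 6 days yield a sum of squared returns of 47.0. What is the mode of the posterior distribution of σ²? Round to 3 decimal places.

2.822

Posterior: Inverse-Gamma(shape = 5.0+6/2 = 8.0, scale = 1.9+47.0/2 = 25.4).
Mode = β/(α+1) = 25.4/9.0 = 2.822.
Mean = β/(α−1) = 25.4/7.0 = 3.629.
This is the posterior mode — the MAP estimate.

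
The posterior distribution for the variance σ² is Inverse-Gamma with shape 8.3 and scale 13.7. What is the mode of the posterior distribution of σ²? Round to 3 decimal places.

1.473

Mode = β/(α+1) = 13.7/9.3 = 1.473.
Mean = β/(α−1) = 13.7/7.3 = 1.877.
This is the posterior mode — the MAP estimate.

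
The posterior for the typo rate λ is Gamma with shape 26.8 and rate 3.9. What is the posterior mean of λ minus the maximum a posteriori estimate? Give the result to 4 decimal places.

Mode = (α−1)/β = 25.8/3.9 = 6.6154.
Mean = α/β = 26.8/3.9 = 6.8718.
Difference = 6.8718 − 6.6154 = 0.2564.

0.2564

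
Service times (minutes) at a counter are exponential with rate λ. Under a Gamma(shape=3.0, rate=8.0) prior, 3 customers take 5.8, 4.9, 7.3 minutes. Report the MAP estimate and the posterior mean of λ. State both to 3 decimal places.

MAP = 0.192; posterior mean = 0.231

Σ times = 18.0. Posterior: Gamma(shape = 3.0+3 = 6.0, rate = 8.0+18.0 = 26.0).
Mode = (α−1)/β = 5.0/26.0 = 0.192.
Mean = α/β = 6.0/26.0 = 0.231.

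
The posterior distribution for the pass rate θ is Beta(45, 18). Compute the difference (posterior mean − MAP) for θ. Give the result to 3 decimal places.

-0.007

Mode = (45−1)/(45+18−2) = 44/61 = 0.721.
Mean = 45/(45+18) = 45/63 = 0.714.
Difference = 0.714 − 0.721 = -0.007.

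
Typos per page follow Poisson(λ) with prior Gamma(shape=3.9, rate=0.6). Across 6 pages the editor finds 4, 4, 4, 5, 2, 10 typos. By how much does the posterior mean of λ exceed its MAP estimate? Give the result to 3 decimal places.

0.152

Σ counts = 29. Posterior: Gamma(shape = 3.9+29 = 32.9, rate = 0.6+6 = 6.6).
Mode = (α−1)/β = 31.9/6.6 = 4.833.
Mean = α/β = 32.9/6.6 = 4.985.
Difference = 4.985 − 4.833 = 0.152.
Right-skewed posterior ⇒ mode < mean.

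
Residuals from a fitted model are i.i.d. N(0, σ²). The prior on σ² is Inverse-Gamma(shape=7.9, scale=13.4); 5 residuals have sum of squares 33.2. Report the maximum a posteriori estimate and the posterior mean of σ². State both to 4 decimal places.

σ²_MAP = 2.6316, E[σ²|data] = 3.1915

Posterior: Inverse-Gamma(shape = 7.9+5/2 = 10.4, scale = 13.4+33.2/2 = 30.0).
Mode = β/(α+1) = 30.0/11.4 = 2.6316.
Mean = β/(α−1) = 30.0/9.4 = 3.1915.
The mean is pulled above the mode by the posterior's right skew.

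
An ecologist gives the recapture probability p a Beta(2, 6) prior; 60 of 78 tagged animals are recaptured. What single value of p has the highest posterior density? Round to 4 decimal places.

Posterior: Beta(2+60, 6+18) = Beta(62, 24).
Mode = (62−1)/(62+24−2) = 61/84 = 0.7262.
Mean = 62/(62+24) = 62/86 = 0.7209.
This is the posterior mode — the MAP estimate.

0.7262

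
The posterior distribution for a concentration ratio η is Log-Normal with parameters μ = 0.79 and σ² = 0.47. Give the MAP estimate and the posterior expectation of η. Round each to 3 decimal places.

Mode = exp(μ − σ²) = exp(0.32) = 1.377.
Mean = exp(μ + σ²/2) = exp(1.025) = 2.787.

MAP: 1.377. Posterior mean: 2.787.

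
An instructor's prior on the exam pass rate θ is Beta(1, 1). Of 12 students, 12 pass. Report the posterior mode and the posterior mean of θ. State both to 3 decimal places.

Posterior: Beta(1+12, 1+0) = Beta(13, 1).
Since β = 1 ≤ 1 and α > 1, the Beta density is monotone increasing on [0,1]; the mode is at 1.
Mean = 13/(13+1) = 0.929.

MAP = 1.000; posterior mean = 0.929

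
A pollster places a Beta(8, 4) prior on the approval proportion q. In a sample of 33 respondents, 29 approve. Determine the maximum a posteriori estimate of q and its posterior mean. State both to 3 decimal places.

Posterior: Beta(8+29, 4+4) = Beta(37, 8).
Mode = (37−1)/(37+8−2) = 36/43 = 0.837.
Mean = 37/(37+8) = 37/45 = 0.822.

maximum a posteriori estimate = 0.837, posterior mean = 0.822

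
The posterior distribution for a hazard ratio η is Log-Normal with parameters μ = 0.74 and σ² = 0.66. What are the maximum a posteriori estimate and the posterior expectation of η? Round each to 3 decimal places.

Mode = exp(μ − σ²) = exp(0.08) = 1.083.
Mean = exp(μ + σ²/2) = exp(1.070) = 2.915.

maximum a posteriori estimate = 1.083, posterior expectation = 2.915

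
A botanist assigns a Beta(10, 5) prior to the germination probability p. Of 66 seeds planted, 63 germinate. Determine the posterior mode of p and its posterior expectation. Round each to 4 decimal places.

MAP = 0.9114, posterior mean = 0.9012

Posterior: Beta(10+63, 5+3) = Beta(73, 8).
Mode = (73−1)/(73+8−2) = 72/79 = 0.9114.
Mean = 73/(73+8) = 73/81 = 0.9012.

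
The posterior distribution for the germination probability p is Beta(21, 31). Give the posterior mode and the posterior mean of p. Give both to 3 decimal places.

Mode = (21−1)/(21+31−2) = 20/50 = 0.400.
Mean = 21/(21+31) = 21/52 = 0.404.

p_MAP = 0.400, E[p|data] = 0.404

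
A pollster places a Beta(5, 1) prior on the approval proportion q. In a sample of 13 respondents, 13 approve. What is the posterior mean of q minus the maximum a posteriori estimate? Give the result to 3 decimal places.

-0.053

Posterior: Beta(5+13, 1+0) = Beta(18, 1).
Since β = 1 ≤ 1 and α > 1, the Beta density is monotone increasing on [0,1]; the mode is at 1.
Mean = 18/(18+1) = 0.947.
Difference = 0.947 − 1.000 = -0.053.
The mean is pulled below the mode by the posterior's left skew.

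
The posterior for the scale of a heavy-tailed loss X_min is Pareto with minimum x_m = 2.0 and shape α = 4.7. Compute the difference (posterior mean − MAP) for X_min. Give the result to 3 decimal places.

0.541

The Pareto density is strictly decreasing on [x_m, ∞), so the mode is x_m = 2.000.
Mean = α·x_m/(α−1) = 4.7·2.0/3.7 = 2.541.
Difference = 2.541 − 2.000 = 0.541.
Mean > mode: the posterior has a right tail.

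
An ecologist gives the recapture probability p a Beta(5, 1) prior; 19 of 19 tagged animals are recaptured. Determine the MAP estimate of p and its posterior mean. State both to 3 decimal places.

MAP estimate = 1.000, posterior mean = 0.960

Posterior: Beta(5+19, 1+0) = Beta(24, 1).
Since β = 1 ≤ 1 and α > 1, the Beta density is monotone increasing on [0,1]; the mode is at 1.
Mean = 24/(24+1) = 0.960.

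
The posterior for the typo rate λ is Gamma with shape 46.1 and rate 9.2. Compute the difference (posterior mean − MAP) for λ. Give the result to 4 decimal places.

Mode = (α−1)/β = 45.1/9.2 = 4.9022.
Mean = α/β = 46.1/9.2 = 5.0109.
Difference = 5.0109 − 4.9022 = 0.1087.
The posterior is right-skewed, so the mean exceeds the mode.

0.1087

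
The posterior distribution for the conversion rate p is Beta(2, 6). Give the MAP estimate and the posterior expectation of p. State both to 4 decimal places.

Mode = (2−1)/(2+6−2) = 1/6 = 0.1667.
Mean = 2/(2+6) = 2/8 = 0.2500.

MAP estimate = 0.1667, posterior expectation = 0.2500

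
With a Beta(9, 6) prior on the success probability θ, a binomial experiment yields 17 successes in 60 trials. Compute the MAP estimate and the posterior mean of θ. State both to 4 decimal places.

Posterior: Beta(9+17, 6+43) = Beta(26, 49).
Mode = (26−1)/(26+49−2) = 25/73 = 0.3425.
Mean = 26/(26+49) = 26/75 = 0.3467.
Right-skewed posterior ⇒ mode < mean.

MAP = 0.3425, posterior mean = 0.3467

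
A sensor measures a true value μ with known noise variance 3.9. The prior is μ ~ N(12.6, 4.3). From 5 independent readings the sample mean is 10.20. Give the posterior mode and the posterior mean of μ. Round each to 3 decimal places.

μ_MAP = 10.569, E[μ|data] = 10.569

Posterior for μ is Normal. Precision-weighted mean: (1/4.3·12.6 + 5/3.9·10.20) / (1/4.3 + 5/3.9) = 10.569.
A Normal posterior is symmetric, so mode = mean.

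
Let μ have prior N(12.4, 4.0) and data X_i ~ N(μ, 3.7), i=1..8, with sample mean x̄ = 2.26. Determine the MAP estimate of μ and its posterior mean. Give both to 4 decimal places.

MAP: 3.3109. Posterior mean: 3.3109.

Posterior for μ is Normal. Precision-weighted mean: (1/4.0·12.4 + 8/3.7·2.26) / (1/4.0 + 8/3.7) = 3.3109.
A Normal posterior is symmetric, so mode = mean.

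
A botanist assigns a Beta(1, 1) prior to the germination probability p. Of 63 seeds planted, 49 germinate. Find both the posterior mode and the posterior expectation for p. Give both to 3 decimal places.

Posterior: Beta(1+49, 1+14) = Beta(50, 15).
Mode = (50−1)/(50+15−2) = 49/63 = 0.778.
With a flat prior the MAP equals the MLE, 49/63.
Mean = 50/(50+15) = 50/65 = 0.769.
The posterior is left-skewed, so the mode exceeds the mean.

posterior mode = 0.778, posterior expectation = 0.769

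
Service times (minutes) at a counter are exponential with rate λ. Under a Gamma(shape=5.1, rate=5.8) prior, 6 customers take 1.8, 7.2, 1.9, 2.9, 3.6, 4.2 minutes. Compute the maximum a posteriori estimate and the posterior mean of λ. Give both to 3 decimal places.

λ_MAP = 0.369, E[λ|data] = 0.405

Σ times = 21.6. Posterior: Gamma(shape = 5.1+6 = 11.1, rate = 5.8+21.6 = 27.4).
Mode = (α−1)/β = 10.1/27.4 = 0.369.
Mean = α/β = 11.1/27.4 = 0.405.
Mean > mode: the posterior has a right tail.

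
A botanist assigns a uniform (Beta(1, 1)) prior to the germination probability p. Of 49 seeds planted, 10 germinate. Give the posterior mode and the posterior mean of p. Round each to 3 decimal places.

Posterior: Beta(1+10, 1+39) = Beta(11, 40).
Mode = (11−1)/(11+40−2) = 10/49 = 0.204.
Mean = 11/(11+40) = 11/51 = 0.216.

MAP = 0.204, posterior mean = 0.216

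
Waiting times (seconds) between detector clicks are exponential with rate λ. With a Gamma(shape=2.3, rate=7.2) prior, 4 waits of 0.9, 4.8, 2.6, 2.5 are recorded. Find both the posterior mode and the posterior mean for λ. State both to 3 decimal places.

Σ times = 10.8. Posterior: Gamma(shape = 2.3+4 = 6.3, rate = 7.2+10.8 = 18.0).
Mode = (α−1)/β = 5.3/18.0 = 0.294.
Mean = α/β = 6.3/18.0 = 0.350.

MAP: 0.294. Posterior mean: 0.350.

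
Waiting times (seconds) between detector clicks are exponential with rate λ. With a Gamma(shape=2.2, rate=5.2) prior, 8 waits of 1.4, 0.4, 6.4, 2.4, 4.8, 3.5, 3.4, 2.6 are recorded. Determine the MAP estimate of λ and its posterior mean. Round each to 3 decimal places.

Σ times = 24.9. Posterior: Gamma(shape = 2.2+8 = 10.2, rate = 5.2+24.9 = 30.1).
Mode = (α−1)/β = 9.2/30.1 = 0.306.
Mean = α/β = 10.2/30.1 = 0.339.

MAP = 0.306; posterior mean = 0.339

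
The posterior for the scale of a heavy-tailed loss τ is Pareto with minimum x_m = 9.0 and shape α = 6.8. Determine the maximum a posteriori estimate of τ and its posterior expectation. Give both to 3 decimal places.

The Pareto density is strictly decreasing on [x_m, ∞), so the mode is x_m = 9.000.
Mean = α·x_m/(α−1) = 6.8·9.0/5.8 = 10.552.

MAP = 9.000, posterior mean = 10.552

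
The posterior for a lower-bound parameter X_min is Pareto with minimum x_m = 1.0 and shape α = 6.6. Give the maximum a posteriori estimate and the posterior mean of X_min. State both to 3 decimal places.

The Pareto density is strictly decreasing on [x_m, ∞), so the mode is x_m = 1.000.
Mean = α·x_m/(α−1) = 6.6·1.0/5.6 = 1.179.

MAP: 1.000. Posterior mean: 1.179.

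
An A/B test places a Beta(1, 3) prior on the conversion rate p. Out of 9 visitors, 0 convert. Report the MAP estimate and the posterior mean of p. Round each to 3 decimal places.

MAP = 0.000, posterior mean = 0.077

Posterior: Beta(1+0, 3+9) = Beta(1, 12).
Since α = 1 ≤ 1 and β > 1, the Beta density is monotone decreasing on [0,1]; the mode is at 0.
Mean = 1/(1+12) = 0.077.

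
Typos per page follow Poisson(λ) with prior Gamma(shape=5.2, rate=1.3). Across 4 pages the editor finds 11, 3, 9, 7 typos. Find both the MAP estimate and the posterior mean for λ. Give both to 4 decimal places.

Σ counts = 30. Posterior: Gamma(shape = 5.2+30 = 35.2, rate = 1.3+4 = 5.3).
Mode = (α−1)/β = 34.2/5.3 = 6.4528.
Mean = α/β = 35.2/5.3 = 6.6415.

MAP: 6.4528. Posterior mean: 6.6415.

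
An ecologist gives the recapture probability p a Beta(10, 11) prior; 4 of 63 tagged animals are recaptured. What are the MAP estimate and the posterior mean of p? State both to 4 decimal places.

Posterior: Beta(10+4, 11+59) = Beta(14, 70).
Mode = (14−1)/(14+70−2) = 13/82 = 0.1585.
Mean = 14/(14+70) = 14/84 = 0.1667.

MAP = 0.1585, posterior mean = 0.1667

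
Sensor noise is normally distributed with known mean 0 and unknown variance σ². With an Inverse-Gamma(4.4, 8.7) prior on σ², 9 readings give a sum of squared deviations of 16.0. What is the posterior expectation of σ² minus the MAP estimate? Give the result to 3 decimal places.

0.427

Posterior: Inverse-Gamma(shape = 4.4+9/2 = 8.9, scale = 8.7+16.0/2 = 16.7).
Mode = β/(α+1) = 16.7/9.9 = 1.687.
Mean = β/(α−1) = 16.7/7.9 = 2.114.
Difference = 2.114 − 1.687 = 0.427.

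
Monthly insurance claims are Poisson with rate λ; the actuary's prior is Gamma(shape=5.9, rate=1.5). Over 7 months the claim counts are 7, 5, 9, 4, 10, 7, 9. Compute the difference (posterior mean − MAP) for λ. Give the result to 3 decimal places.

0.118

Σ counts = 51. Posterior: Gamma(shape = 5.9+51 = 56.9, rate = 1.5+7 = 8.5).
Mode = (α−1)/β = 55.9/8.5 = 6.576.
Mean = α/β = 56.9/8.5 = 6.694.
Difference = 6.694 − 6.576 = 0.118.
The mean is pulled above the mode by the posterior's right skew.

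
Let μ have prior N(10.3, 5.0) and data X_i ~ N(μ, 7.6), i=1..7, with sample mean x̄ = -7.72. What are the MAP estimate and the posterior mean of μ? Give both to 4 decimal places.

MAP estimate = -4.5052, posterior mean = -4.5052

Posterior for μ is Normal. Precision-weighted mean: (1/5.0·10.3 + 7/7.6·-7.72) / (1/5.0 + 7/7.6) = -4.5052.
A Normal posterior is symmetric, so mode = mean.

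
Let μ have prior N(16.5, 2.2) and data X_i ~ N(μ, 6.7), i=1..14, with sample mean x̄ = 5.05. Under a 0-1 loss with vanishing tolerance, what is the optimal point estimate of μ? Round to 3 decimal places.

Posterior for μ is Normal. Precision-weighted mean: (1/2.2·16.5 + 14/6.7·5.05) / (1/2.2 + 14/6.7) = 7.096.
A Normal posterior is symmetric, so mode = mean.
This is the posterior mode — the MAP estimate.

7.096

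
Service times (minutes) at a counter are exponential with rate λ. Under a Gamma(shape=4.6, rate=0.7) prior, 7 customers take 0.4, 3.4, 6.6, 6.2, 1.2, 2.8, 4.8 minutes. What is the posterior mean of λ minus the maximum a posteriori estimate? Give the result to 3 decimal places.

0.038

Σ times = 25.4. Posterior: Gamma(shape = 4.6+7 = 11.6, rate = 0.7+25.4 = 26.1).
Mode = (α−1)/β = 10.6/26.1 = 0.406.
Mean = α/β = 11.6/26.1 = 0.444.
Difference = 0.444 − 0.406 = 0.038.
The mean is pulled above the mode by the posterior's right skew.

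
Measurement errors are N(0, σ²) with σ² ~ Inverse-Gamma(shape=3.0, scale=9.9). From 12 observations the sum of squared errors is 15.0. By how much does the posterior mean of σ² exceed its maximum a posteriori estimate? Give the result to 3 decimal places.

Posterior: Inverse-Gamma(shape = 3.0+12/2 = 9.0, scale = 9.9+15.0/2 = 17.4).
Mode = β/(α+1) = 17.4/10.0 = 1.740.
Mean = β/(α−1) = 17.4/8.0 = 2.175.
Difference = 2.175 − 1.740 = 0.435.

0.435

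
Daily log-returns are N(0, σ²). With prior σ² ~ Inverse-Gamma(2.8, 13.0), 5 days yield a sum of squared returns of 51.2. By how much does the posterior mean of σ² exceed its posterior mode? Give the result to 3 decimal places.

Posterior: Inverse-Gamma(shape = 2.8+5/2 = 5.3, scale = 13.0+51.2/2 = 38.6).
Mode = β/(α+1) = 38.6/6.3 = 6.127.
Mean = β/(α−1) = 38.6/4.3 = 8.977.
Difference = 8.977 − 6.127 = 2.850.

2.850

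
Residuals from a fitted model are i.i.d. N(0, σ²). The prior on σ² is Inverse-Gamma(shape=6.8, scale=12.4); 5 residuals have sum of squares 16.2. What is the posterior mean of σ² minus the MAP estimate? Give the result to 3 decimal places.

0.480

Posterior: Inverse-Gamma(shape = 6.8+5/2 = 9.3, scale = 12.4+16.2/2 = 20.5).
Mode = β/(α+1) = 20.5/10.3 = 1.990.
Mean = β/(α−1) = 20.5/8.3 = 2.470.
Difference = 2.470 − 1.990 = 0.480.
Mean > mode: the posterior has a right tail.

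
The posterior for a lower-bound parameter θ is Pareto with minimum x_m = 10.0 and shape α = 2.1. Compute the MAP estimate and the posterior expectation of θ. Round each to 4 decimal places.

MAP estimate = 10.0000, posterior expectation = 19.0909

The Pareto density is strictly decreasing on [x_m, ∞), so the mode is x_m = 10.0000.
Mean = α·x_m/(α−1) = 2.1·10.0/1.1 = 19.0909.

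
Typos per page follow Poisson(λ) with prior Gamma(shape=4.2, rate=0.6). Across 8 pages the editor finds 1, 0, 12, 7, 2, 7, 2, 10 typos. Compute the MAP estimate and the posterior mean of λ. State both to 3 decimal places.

Σ counts = 41. Posterior: Gamma(shape = 4.2+41 = 45.2, rate = 0.6+8 = 8.6).
Mode = (α−1)/β = 44.2/8.6 = 5.140.
Mean = α/β = 45.2/8.6 = 5.256.
Mean > mode: the posterior has a right tail.

MAP estimate = 5.140, posterior mean = 5.256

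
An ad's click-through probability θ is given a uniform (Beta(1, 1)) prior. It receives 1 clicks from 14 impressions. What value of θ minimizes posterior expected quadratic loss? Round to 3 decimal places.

0.125

Posterior: Beta(1+1, 1+13) = Beta(2, 14).
Mode = (2−1)/(2+14−2) = 1/14 = 0.071.
With a flat prior the MAP equals the MLE, 1/14.
Mean = 2/(2+14) = 2/16 = 0.125.
Quadratic loss ⇒ the optimal estimator is the posterior mean.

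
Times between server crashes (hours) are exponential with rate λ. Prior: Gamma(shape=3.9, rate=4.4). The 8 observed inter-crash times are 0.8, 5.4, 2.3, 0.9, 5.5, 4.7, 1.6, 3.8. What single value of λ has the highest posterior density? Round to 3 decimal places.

Σ times = 25.0. Posterior: Gamma(shape = 3.9+8 = 11.9, rate = 4.4+25.0 = 29.4).
Mode = (α−1)/β = 10.9/29.4 = 0.371.
Mean = α/β = 11.9/29.4 = 0.405.
This is the posterior mode — the MAP estimate.

0.371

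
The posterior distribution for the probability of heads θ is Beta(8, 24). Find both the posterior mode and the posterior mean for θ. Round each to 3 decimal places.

Mode = (8−1)/(8+24−2) = 7/30 = 0.233.
Mean = 8/(8+24) = 8/32 = 0.250.

MAP: 0.233. Posterior mean: 0.250.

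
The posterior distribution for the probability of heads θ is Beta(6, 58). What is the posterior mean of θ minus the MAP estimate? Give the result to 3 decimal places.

Mode = (6−1)/(6+58−2) = 5/62 = 0.081.
Mean = 6/(6+58) = 6/64 = 0.094.
Difference = 0.094 − 0.081 = 0.013.

0.013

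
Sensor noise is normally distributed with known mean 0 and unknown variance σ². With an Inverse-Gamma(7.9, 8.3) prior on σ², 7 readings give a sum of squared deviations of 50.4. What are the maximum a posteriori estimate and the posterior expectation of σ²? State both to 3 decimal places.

MAP = 2.702, posterior mean = 3.221

Posterior: Inverse-Gamma(shape = 7.9+7/2 = 11.4, scale = 8.3+50.4/2 = 33.5).
Mode = β/(α+1) = 33.5/12.4 = 2.702.
Mean = β/(α−1) = 33.5/10.4 = 3.221.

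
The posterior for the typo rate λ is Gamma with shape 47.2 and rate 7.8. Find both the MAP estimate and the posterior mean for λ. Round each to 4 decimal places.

MAP = 5.9231; posterior mean = 6.0513

Mode = (α−1)/β = 46.2/7.8 = 5.9231.
Mean = α/β = 47.2/7.8 = 6.0513.
The mean is pulled above the mode by the posterior's right skew.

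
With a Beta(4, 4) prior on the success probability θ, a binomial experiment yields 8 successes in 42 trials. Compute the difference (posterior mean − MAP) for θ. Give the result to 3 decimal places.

Posterior: Beta(4+8, 4+34) = Beta(12, 38).
Mode = (12−1)/(12+38−2) = 11/48 = 0.229.
Mean = 12/(12+38) = 12/50 = 0.240.
Difference = 0.240 − 0.229 = 0.011.
Right-skewed posterior ⇒ mode < mean.

0.011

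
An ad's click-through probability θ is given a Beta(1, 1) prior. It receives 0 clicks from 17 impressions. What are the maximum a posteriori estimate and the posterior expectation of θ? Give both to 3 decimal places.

Posterior: Beta(1+0, 1+17) = Beta(1, 18).
Since α = 1 ≤ 1 and β > 1, the Beta density is monotone decreasing on [0,1]; the mode is at 0.
Mean = 1/(1+18) = 0.053.
The posterior is right-skewed, so the mean exceeds the mode.

θ_MAP = 0.000, E[θ|data] = 0.053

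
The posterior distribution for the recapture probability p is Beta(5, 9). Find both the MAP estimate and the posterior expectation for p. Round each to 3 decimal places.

Mode = (5−1)/(5+9−2) = 4/12 = 0.333.
Mean = 5/(5+9) = 5/14 = 0.357.

p_MAP = 0.333, E[p|data] = 0.357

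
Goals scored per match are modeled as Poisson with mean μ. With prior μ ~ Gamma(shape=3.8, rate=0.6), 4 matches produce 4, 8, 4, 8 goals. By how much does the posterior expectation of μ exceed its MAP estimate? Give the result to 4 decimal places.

0.2174

Σ counts = 24. Posterior: Gamma(shape = 3.8+24 = 27.8, rate = 0.6+4 = 4.6).
Mode = (α−1)/β = 26.8/4.6 = 5.8261.
Mean = α/β = 27.8/4.6 = 6.0435.
Difference = 6.0435 − 5.8261 = 0.2174.
The posterior is right-skewed, so the mean exceeds the mode.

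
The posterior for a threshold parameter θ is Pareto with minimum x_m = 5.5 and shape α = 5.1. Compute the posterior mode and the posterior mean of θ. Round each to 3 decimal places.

The Pareto density is strictly decreasing on [x_m, ∞), so the mode is x_m = 5.500.
Mean = α·x_m/(α−1) = 5.1·5.5/4.1 = 6.841.
Mean > mode: the posterior has a right tail.

MAP = 5.500, posterior mean = 6.841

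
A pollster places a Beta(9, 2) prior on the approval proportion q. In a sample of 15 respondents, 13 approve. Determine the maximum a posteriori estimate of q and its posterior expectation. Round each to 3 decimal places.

Posterior: Beta(9+13, 2+2) = Beta(22, 4).
Mode = (22−1)/(22+4−2) = 21/24 = 0.875.
Mean = 22/(22+4) = 22/26 = 0.846.
Left-skewed posterior ⇒ mean < mode.

maximum a posteriori estimate = 0.875, posterior expectation = 0.846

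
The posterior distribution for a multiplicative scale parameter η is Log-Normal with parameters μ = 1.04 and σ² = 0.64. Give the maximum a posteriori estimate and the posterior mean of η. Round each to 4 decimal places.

η_MAP = 1.4918, E[η|data] = 3.8962

Mode = exp(μ − σ²) = exp(0.40) = 1.4918.
Mean = exp(μ + σ²/2) = exp(1.360) = 3.8962.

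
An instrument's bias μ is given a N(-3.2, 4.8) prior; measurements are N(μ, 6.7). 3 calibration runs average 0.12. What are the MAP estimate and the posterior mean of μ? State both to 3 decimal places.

MAP: -0.934. Posterior mean: -0.934.

Posterior for μ is Normal. Precision-weighted mean: (1/4.8·-3.2 + 3/6.7·0.12) / (1/4.8 + 3/6.7) = -0.934.
A Normal posterior is symmetric, so mode = mean.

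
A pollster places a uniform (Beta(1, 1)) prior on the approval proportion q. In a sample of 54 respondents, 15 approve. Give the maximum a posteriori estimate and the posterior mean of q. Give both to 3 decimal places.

MAP = 0.278, posterior mean = 0.286

Posterior: Beta(1+15, 1+39) = Beta(16, 40).
Mode = (16−1)/(16+40−2) = 15/54 = 0.278.
With a flat prior the MAP equals the MLE, 15/54.
Mean = 16/(16+40) = 16/56 = 0.286.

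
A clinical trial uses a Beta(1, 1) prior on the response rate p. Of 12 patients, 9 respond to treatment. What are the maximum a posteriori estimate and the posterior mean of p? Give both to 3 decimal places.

MAP = 0.750, posterior mean = 0.714

Posterior: Beta(1+9, 1+3) = Beta(10, 4).
Mode = (10−1)/(10+4−2) = 9/12 = 0.750.
Mean = 10/(10+4) = 10/14 = 0.714.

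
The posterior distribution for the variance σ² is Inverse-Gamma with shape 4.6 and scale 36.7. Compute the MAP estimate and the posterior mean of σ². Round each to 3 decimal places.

σ²_MAP = 6.554, E[σ²|data] = 10.194

Mode = β/(α+1) = 36.7/5.6 = 6.554.
Mean = β/(α−1) = 36.7/3.6 = 10.194.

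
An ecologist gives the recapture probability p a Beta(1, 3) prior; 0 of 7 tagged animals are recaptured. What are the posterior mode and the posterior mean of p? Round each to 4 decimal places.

p_MAP = 0.0000, E[p|data] = 0.0909

Posterior: Beta(1+0, 3+7) = Beta(1, 10).
Since α = 1 ≤ 1 and β > 1, the Beta density is monotone decreasing on [0,1]; the mode is at 0.
Mean = 1/(1+10) = 0.0909.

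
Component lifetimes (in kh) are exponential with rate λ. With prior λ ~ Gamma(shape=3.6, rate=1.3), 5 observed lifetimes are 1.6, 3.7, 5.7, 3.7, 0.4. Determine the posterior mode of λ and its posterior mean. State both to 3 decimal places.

MAP = 0.463, posterior mean = 0.524

Σ times = 15.1. Posterior: Gamma(shape = 3.6+5 = 8.6, rate = 1.3+15.1 = 16.4).
Mode = (α−1)/β = 7.6/16.4 = 0.463.
Mean = α/β = 8.6/16.4 = 0.524.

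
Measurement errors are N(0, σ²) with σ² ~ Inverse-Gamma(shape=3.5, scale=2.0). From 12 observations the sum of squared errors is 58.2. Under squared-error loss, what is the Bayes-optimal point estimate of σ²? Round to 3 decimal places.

3.659

Posterior: Inverse-Gamma(shape = 3.5+12/2 = 9.5, scale = 2.0+58.2/2 = 31.1).
Mode = β/(α+1) = 31.1/10.5 = 2.962.
Mean = β/(α−1) = 31.1/8.5 = 3.659.
Squared-error loss ⇒ the optimal estimator is the posterior mean.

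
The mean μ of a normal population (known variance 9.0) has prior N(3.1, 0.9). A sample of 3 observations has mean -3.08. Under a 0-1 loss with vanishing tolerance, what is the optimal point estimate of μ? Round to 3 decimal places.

1.674

Posterior for μ is Normal. Precision-weighted mean: (1/0.9·3.1 + 3/9.0·-3.08) / (1/0.9 + 3/9.0) = 1.674.
A Normal posterior is symmetric, so mode = mean.
This is the posterior mode — the MAP estimate.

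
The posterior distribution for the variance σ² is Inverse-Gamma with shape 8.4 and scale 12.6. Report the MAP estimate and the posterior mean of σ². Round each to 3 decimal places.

σ²_MAP = 1.340, E[σ²|data] = 1.703

Mode = β/(α+1) = 12.6/9.4 = 1.340.
Mean = β/(α−1) = 12.6/7.4 = 1.703.
The posterior is right-skewed, so the mean exceeds the mode.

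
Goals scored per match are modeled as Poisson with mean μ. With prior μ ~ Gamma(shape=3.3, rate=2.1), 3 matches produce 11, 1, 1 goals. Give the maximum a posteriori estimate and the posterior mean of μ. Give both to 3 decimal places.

Σ counts = 13. Posterior: Gamma(shape = 3.3+13 = 16.3, rate = 2.1+3 = 5.1).
Mode = (α−1)/β = 15.3/5.1 = 3.000.
Mean = α/β = 16.3/5.1 = 3.196.

MAP: 3.000. Posterior mean: 3.196.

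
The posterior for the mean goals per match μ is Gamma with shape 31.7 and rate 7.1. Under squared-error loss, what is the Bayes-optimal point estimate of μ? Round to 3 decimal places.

4.465

Mode = (α−1)/β = 30.7/7.1 = 4.324.
Mean = α/β = 31.7/7.1 = 4.465.
Squared-error loss ⇒ the optimal estimator is the posterior mean.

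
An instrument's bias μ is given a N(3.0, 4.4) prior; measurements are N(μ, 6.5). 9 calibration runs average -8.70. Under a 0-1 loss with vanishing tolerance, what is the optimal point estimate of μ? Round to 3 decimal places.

-7.050

Posterior for μ is Normal. Precision-weighted mean: (1/4.4·3.0 + 9/6.5·-8.70) / (1/4.4 + 9/6.5) = -7.050.
A Normal posterior is symmetric, so mode = mean.
This is the posterior mode — the MAP estimate.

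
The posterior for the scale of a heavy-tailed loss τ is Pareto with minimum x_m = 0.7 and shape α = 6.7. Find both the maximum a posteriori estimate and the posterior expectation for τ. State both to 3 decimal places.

MAP: 0.700. Posterior mean: 0.823.

The Pareto density is strictly decreasing on [x_m, ∞), so the mode is x_m = 0.700.
Mean = α·x_m/(α−1) = 6.7·0.7/5.7 = 0.823.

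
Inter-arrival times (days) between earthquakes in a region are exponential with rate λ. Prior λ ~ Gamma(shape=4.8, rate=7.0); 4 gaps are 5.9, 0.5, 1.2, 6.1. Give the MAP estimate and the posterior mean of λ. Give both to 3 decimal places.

Σ times = 13.7. Posterior: Gamma(shape = 4.8+4 = 8.8, rate = 7.0+13.7 = 20.7).
Mode = (α−1)/β = 7.8/20.7 = 0.377.
Mean = α/β = 8.8/20.7 = 0.425.

MAP: 0.377. Posterior mean: 0.425.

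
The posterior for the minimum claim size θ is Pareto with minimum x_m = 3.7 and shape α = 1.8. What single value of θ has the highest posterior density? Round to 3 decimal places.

The Pareto density is strictly decreasing on [x_m, ∞), so the mode is x_m = 3.700.
Mean = α·x_m/(α−1) = 1.8·3.7/0.8 = 8.325.
This is the posterior mode — the MAP estimate.

3.700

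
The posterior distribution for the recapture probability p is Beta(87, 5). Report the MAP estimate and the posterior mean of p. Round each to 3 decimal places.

MAP estimate = 0.956, posterior mean = 0.946

Mode = (87−1)/(87+5−2) = 86/90 = 0.956.
Mean = 87/(87+5) = 87/92 = 0.946.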